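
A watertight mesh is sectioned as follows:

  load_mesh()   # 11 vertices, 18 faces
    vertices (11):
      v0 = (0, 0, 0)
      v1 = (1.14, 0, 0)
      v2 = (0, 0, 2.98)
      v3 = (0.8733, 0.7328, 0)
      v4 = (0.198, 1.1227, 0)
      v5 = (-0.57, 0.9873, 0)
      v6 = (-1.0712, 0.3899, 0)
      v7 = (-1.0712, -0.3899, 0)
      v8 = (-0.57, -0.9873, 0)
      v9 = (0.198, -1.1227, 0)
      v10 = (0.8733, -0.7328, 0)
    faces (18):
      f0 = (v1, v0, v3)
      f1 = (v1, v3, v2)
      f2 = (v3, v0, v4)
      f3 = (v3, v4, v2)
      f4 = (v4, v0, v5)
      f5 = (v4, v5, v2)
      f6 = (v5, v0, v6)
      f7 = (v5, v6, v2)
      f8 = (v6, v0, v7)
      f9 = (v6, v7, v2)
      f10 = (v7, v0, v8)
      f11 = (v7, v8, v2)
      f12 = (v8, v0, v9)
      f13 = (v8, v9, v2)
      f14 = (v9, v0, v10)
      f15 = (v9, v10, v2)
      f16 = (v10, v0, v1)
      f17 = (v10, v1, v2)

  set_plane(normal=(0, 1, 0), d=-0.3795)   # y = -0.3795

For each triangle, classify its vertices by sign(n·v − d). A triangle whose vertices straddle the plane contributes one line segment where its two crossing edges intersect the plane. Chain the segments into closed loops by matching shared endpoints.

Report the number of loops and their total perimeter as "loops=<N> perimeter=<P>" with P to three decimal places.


Straddling triangles (10 of 18):
  (v6,v0,v7) [++-] → (-1.04263, -0.3795, 0)–(-1.0712, -0.3795, 0)  len=0.0286
  (v6,v7,v2) [+-+] → (-1.0712, -0.3795, 0)–(-1.04263, -0.3795, 0.079487)  len=0.0845
  (v7,v0,v8) [-+-] → (-1.04263, -0.3795, 0)–(-0.219098, -0.3795, 0)  len=0.8235
  (v7,v8,v2) [--+] → (-0.219098, -0.3795, 1.83454)–(-1.04263, -0.3795, 0.079487)  len=1.9387
  (v8,v0,v9) [-+-] → (-0.219098, -0.3795, 0)–(0.0669288, -0.3795, 0)  len=0.2860
  (v8,v9,v2) [--+] → (0.0669288, -0.3795, 1.97269)–(-0.219098, -0.3795, 1.83454)  len=0.3176
  (v9,v0,v10) [-+-] → (0.0669288, -0.3795, 0)–(0.452262, -0.3795, 0)  len=0.3853
  (v9,v10,v2) [--+] → (0.452262, -0.3795, 1.43673)–(0.0669288, -0.3795, 1.97269)  len=0.6601
  (v10,v0,v1) [-++] → (0.452262, -0.3795, 0)–(1.00188, -0.3795, 0)  len=0.5496
  (v10,v1,v2) [-++] → (1.00188, -0.3795, 0)–(0.452262, -0.3795, 1.43673)  len=1.5383

Chained into 1 loop(s):
  loop 1: 10 segments, perimeter = 6.6122
Total perimeter = 6.612

loops=1 perimeter=6.612


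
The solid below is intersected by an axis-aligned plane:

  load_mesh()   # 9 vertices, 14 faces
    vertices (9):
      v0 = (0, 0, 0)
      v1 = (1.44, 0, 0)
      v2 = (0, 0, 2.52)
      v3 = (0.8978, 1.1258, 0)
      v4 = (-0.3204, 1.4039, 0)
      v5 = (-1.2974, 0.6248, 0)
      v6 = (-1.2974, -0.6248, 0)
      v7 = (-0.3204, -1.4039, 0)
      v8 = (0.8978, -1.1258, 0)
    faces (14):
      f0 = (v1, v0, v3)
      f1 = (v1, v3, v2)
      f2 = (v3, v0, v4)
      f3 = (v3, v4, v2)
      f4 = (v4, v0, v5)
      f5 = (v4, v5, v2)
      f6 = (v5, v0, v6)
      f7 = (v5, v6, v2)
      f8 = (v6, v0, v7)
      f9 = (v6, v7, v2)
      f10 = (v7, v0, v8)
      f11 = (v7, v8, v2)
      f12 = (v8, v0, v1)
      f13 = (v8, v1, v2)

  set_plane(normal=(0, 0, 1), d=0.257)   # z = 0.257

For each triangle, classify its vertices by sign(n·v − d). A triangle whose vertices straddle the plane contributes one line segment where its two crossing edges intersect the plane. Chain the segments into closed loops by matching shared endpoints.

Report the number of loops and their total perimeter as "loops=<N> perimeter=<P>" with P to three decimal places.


loops=1 perimeter=7.855

Straddling triangles (7 of 14):
  (v1,v3,v2) [--+] → (0.806239, 1.01099, 0.257)–(1.29314, 0, 0.257)  len=1.1221
  (v3,v4,v2) [--+] → (-0.287724, 1.26072, 0.257)–(0.806239, 1.01099, 0.257)  len=1.1221
  (v4,v5,v2) [--+] → (-1.16509, 0.56108, 0.257)–(-0.287724, 1.26072, 0.257)  len=1.1222
  (v5,v6,v2) [--+] → (-1.16509, -0.56108, 0.257)–(-1.16509, 0.56108, 0.257)  len=1.1222
  (v6,v7,v2) [--+] → (-0.287724, -1.26072, 0.257)–(-1.16509, -0.56108, 0.257)  len=1.1222
  (v7,v8,v2) [--+] → (0.806239, -1.01099, 0.257)–(-0.287724, -1.26072, 0.257)  len=1.1221
  (v8,v1,v2) [--+] → (1.29314, 0, 0.257)–(0.806239, -1.01099, 0.257)  len=1.1221

Chained into 1 loop(s):
  loop 1: 7 segments, perimeter = 7.8550
Total perimeter = 7.855


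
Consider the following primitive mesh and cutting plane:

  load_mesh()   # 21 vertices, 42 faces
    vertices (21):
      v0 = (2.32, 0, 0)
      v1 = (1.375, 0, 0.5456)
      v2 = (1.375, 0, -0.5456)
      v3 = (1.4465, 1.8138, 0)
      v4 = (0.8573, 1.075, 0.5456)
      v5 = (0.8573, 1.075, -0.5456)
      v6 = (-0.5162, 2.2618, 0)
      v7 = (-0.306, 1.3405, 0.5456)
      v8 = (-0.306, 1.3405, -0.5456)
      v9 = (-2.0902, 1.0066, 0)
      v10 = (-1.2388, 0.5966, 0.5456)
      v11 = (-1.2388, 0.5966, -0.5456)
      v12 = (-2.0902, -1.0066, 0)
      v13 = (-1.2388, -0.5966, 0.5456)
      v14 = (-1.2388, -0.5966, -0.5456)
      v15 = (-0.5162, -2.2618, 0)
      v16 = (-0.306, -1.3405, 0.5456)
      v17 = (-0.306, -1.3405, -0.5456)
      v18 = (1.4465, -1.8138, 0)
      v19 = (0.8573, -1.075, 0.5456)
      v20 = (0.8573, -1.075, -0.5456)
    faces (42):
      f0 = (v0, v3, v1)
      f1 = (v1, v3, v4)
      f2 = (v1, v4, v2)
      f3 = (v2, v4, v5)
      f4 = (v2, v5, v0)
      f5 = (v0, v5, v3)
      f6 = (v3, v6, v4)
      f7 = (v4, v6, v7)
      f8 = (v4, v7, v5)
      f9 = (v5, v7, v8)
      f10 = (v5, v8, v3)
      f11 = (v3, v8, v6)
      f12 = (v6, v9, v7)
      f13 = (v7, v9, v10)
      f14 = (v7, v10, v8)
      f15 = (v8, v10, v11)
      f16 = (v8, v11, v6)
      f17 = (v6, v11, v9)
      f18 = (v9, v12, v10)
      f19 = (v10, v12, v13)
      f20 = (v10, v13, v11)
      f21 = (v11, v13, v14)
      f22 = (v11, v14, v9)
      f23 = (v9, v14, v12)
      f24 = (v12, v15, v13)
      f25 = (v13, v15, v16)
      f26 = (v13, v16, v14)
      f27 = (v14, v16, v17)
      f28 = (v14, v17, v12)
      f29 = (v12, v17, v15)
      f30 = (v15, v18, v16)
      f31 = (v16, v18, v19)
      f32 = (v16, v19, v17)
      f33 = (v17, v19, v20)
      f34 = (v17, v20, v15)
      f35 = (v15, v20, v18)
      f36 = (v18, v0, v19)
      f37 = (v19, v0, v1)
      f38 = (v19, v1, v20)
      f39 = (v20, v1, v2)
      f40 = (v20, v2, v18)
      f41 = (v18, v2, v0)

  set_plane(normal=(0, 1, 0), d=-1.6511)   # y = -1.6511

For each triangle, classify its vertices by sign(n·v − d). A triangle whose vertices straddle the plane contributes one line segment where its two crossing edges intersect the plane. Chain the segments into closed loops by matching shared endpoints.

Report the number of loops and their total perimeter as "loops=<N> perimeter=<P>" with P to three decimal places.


loops=1 perimeter=5.852

Straddling triangles (10 of 42):
  (v12,v15,v13) [+-+] → (-1.28201, -1.6511, 0)–(-0.781208, -1.6511, 0.200095)  len=0.5393
  (v13,v15,v16) [+-+] → (-0.781208, -1.6511, 0.200095)–(-0.376865, -1.6511, 0.361661)  len=0.4354
  (v12,v17,v15) [++-] → (-0.376865, -1.6511, -0.361661)–(-1.28201, -1.6511, 0)  len=0.9747
  (v15,v18,v16) [--+] → (0.844067, -1.6511, 0.187554)–(-0.376865, -1.6511, 0.361661)  len=1.2333
  (v16,v18,v19) [+-+] → (0.844067, -1.6511, 0.187554)–(1.31675, -1.6511, 0.120153)  len=0.4775
  (v17,v20,v15) [++-] → (0.190572, -1.6511, -0.280753)–(-0.376865, -1.6511, -0.361661)  len=0.5732
  (v15,v20,v18) [-+-] → (0.190572, -1.6511, -0.280753)–(1.31675, -1.6511, -0.120153)  len=1.1376
  (v18,v0,v19) [-++] → (1.52485, -1.6511, 0)–(1.31675, -1.6511, 0.120153)  len=0.2403
  (v20,v2,v18) [++-] → (1.44009, -1.6511, -0.048941)–(1.31675, -1.6511, -0.120153)  len=0.1424
  (v18,v2,v0) [-++] → (1.44009, -1.6511, -0.048941)–(1.52485, -1.6511, 0)  len=0.0979

Chained into 1 loop(s):
  loop 1: 10 segments, perimeter = 5.8515
Total perimeter = 5.852


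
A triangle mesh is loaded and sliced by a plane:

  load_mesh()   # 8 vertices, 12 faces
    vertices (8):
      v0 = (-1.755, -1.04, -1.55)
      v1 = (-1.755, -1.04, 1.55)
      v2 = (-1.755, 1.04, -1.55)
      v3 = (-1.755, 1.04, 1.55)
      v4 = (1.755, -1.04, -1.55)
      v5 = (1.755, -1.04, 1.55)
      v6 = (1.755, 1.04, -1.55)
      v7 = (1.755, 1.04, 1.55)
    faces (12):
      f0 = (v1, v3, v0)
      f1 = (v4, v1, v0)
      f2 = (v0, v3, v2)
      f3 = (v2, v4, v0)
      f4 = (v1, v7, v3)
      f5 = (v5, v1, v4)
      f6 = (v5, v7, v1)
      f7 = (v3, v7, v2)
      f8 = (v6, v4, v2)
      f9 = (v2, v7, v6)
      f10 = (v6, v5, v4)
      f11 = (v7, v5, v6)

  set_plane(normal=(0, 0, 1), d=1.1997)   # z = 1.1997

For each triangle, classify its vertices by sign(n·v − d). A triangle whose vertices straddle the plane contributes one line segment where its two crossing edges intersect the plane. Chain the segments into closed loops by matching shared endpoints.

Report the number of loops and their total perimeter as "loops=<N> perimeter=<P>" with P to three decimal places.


Straddling triangles (8 of 12):
  (v1,v3,v0) [++-] → (-1.755, 0.80496, 1.1997)–(-1.755, -1.04, 1.1997)  len=1.8450
  (v4,v1,v0) [-+-] → (-1.35837, -1.04, 1.1997)–(-1.755, -1.04, 1.1997)  len=0.3966
  (v0,v3,v2) [-+-] → (-1.755, 0.80496, 1.1997)–(-1.755, 1.04, 1.1997)  len=0.2350
  (v5,v1,v4) [++-] → (-1.35837, -1.04, 1.1997)–(1.755, -1.04, 1.1997)  len=3.1134
  (v3,v7,v2) [++-] → (1.35837, 1.04, 1.1997)–(-1.755, 1.04, 1.1997)  len=3.1134
  (v2,v7,v6) [-+-] → (1.35837, 1.04, 1.1997)–(1.755, 1.04, 1.1997)  len=0.3966
  (v6,v5,v4) [-+-] → (1.755, -0.80496, 1.1997)–(1.755, -1.04, 1.1997)  len=0.2350
  (v7,v5,v6) [++-] → (1.755, -0.80496, 1.1997)–(1.755, 1.04, 1.1997)  len=1.8450

Chained into 1 loop(s):
  loop 1: 8 segments, perimeter = 11.1800
Total perimeter = 11.180

loops=1 perimeter=11.180


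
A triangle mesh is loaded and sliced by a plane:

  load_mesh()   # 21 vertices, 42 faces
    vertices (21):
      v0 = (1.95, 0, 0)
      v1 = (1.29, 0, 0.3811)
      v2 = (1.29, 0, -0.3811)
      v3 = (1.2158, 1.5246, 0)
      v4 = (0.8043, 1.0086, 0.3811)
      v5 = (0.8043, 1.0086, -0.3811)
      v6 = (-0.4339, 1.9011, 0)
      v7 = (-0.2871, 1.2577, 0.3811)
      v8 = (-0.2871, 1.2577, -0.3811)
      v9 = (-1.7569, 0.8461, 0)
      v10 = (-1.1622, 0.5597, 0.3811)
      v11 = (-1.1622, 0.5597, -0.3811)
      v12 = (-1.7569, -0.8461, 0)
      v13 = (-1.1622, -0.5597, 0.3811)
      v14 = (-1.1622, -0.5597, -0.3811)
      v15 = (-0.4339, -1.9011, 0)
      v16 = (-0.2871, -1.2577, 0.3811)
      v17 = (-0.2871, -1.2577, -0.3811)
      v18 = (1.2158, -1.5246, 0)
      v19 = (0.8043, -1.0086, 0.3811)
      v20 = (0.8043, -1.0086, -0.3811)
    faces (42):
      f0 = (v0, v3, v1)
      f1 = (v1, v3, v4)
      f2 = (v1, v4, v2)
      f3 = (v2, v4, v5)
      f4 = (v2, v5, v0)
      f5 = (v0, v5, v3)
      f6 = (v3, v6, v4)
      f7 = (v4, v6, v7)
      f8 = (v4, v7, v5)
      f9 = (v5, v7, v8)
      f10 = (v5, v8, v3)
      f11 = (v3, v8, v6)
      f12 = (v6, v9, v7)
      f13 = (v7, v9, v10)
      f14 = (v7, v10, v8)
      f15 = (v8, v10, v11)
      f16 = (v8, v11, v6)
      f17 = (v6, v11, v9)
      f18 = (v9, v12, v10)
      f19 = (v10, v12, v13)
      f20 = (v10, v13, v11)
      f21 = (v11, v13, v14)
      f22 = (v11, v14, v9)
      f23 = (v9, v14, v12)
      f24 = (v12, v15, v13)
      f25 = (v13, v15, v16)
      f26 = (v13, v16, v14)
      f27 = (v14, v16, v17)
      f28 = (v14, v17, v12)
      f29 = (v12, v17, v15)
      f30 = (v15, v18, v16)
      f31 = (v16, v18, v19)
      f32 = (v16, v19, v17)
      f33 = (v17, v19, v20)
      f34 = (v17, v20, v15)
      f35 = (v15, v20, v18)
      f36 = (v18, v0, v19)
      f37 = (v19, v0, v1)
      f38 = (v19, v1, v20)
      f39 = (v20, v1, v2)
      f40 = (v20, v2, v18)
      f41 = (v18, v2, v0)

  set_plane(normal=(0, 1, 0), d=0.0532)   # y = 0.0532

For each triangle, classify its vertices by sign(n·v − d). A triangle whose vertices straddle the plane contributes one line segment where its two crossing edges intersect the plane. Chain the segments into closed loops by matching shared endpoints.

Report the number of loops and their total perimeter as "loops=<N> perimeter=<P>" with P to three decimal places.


loops=2 perimeter=4.461

Straddling triangles (12 of 42):
  (v0,v3,v1) [-+-] → (1.92438, 0.0532, 0)–(1.28741, 0.0532, 0.367802)  len=0.7355
  (v1,v3,v4) [-++] → (1.28741, 0.0532, 0.367802)–(1.26438, 0.0532, 0.3811)  len=0.0266
  (v1,v4,v2) [-+-] → (1.26438, 0.0532, 0.3811)–(1.26438, 0.0532, -0.340897)  len=0.7220
  (v2,v4,v5) [-++] → (1.26438, 0.0532, -0.340897)–(1.26438, 0.0532, -0.3811)  len=0.0402
  (v2,v5,v0) [-+-] → (1.26438, 0.0532, -0.3811)–(1.88957, 0.0532, -0.0201016)  len=0.7219
  (v0,v5,v3) [-++] → (1.88957, 0.0532, -0.0201016)–(1.92438, 0.0532, 0)  len=0.0402
  (v9,v12,v10) [+-+] → (-1.7569, 0.0532, 0)–(-1.37647, 0.0532, 0.243792)  len=0.4518
  (v10,v12,v13) [+--] → (-1.37647, 0.0532, 0.243792)–(-1.1622, 0.0532, 0.3811)  len=0.2545
  (v10,v13,v11) [+-+] → (-1.1622, 0.0532, 0.3811)–(-1.1622, 0.0532, -0.0362239)  len=0.4173
  (v11,v13,v14) [+--] → (-1.1622, 0.0532, -0.0362239)–(-1.1622, 0.0532, -0.3811)  len=0.3449
  (v11,v14,v9) [+-+] → (-1.1622, 0.0532, -0.3811)–(-1.42148, 0.0532, -0.214948)  len=0.3079
  (v9,v14,v12) [+--] → (-1.42148, 0.0532, -0.214948)–(-1.7569, 0.0532, 0)  len=0.3984

Chained into 2 loop(s):
  loop 1: 6 segments, perimeter = 2.2865
  loop 2: 6 segments, perimeter = 2.1749
Total perimeter = 4.461


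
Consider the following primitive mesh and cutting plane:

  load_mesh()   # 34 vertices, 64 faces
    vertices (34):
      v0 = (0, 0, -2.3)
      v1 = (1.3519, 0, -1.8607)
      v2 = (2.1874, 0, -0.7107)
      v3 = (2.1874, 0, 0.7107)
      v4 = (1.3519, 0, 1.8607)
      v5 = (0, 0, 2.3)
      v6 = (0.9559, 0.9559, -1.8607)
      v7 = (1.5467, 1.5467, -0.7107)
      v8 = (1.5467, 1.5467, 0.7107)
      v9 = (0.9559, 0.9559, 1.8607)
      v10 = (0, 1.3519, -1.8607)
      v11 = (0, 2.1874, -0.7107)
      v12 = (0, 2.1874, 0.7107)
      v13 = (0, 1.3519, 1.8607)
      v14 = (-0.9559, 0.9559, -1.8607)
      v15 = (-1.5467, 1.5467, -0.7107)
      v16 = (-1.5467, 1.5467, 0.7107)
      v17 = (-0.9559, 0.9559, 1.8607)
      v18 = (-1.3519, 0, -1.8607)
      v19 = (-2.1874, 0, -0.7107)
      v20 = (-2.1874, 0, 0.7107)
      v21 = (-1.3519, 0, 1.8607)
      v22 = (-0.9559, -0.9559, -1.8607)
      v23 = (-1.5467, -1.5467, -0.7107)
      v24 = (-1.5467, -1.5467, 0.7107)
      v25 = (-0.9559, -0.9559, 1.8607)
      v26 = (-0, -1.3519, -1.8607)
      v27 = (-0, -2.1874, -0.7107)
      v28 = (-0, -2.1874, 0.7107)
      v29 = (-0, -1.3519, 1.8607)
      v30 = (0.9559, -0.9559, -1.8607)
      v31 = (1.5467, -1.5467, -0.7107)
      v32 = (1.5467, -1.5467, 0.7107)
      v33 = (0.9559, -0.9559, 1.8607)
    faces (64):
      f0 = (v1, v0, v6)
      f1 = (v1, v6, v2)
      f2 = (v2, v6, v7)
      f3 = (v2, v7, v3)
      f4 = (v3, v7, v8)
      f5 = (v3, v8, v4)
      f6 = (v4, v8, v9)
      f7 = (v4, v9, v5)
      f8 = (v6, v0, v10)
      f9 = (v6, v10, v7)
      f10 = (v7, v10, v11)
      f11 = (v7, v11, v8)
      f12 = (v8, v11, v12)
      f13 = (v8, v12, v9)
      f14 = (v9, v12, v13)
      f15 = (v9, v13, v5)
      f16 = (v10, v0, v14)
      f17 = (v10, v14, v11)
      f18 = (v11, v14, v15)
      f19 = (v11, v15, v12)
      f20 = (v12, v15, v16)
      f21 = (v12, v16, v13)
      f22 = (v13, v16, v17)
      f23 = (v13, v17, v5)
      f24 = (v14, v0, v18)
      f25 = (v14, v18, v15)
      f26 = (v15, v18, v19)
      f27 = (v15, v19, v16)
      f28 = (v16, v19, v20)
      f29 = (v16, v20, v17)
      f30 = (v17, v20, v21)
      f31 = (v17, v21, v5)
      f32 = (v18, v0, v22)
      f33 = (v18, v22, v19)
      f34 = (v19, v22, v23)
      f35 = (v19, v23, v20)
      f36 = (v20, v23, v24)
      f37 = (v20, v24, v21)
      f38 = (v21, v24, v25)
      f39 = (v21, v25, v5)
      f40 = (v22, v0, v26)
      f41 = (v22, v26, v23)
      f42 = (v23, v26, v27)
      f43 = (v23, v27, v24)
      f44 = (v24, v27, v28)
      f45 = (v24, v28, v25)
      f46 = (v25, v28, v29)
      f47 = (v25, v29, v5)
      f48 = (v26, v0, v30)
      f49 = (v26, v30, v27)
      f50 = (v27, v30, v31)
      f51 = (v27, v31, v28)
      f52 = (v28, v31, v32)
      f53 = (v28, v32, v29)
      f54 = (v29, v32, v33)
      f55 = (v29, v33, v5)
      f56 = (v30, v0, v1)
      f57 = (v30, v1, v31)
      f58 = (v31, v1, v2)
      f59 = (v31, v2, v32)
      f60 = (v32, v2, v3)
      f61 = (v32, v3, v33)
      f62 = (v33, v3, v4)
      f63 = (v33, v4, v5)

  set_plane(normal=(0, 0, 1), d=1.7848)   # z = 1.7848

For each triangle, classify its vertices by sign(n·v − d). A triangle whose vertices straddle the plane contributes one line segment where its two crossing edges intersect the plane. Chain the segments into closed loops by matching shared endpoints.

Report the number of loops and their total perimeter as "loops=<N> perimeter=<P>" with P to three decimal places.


loops=1 perimeter=8.615

Straddling triangles (16 of 64):
  (v3,v8,v4) [--+] → (1.36476, 0.102082, 1.7848)–(1.40704, 0, 1.7848)  len=0.1105
  (v4,v8,v9) [+-+] → (1.36476, 0.102082, 1.7848)–(0.994893, 0.994893, 1.7848)  len=0.9664
  (v8,v12,v9) [--+] → (0.892811, 1.03718, 1.7848)–(0.994893, 0.994893, 1.7848)  len=0.1105
  (v9,v12,v13) [+-+] → (0.892811, 1.03718, 1.7848)–(0, 1.40704, 1.7848)  len=0.9664
  (v12,v16,v13) [--+] → (-0.102082, 1.36476, 1.7848)–(0, 1.40704, 1.7848)  len=0.1105
  (v13,v16,v17) [+-+] → (-0.102082, 1.36476, 1.7848)–(-0.994893, 0.994893, 1.7848)  len=0.9664
  (v16,v20,v17) [--+] → (-1.03718, 0.892811, 1.7848)–(-0.994893, 0.994893, 1.7848)  len=0.1105
  (v17,v20,v21) [+-+] → (-1.03718, 0.892811, 1.7848)–(-1.40704, 0, 1.7848)  len=0.9664
  (v20,v24,v21) [--+] → (-1.36476, -0.102082, 1.7848)–(-1.40704, 0, 1.7848)  len=0.1105
  (v21,v24,v25) [+-+] → (-1.36476, -0.102082, 1.7848)–(-0.994893, -0.994893, 1.7848)  len=0.9664
  (v24,v28,v25) [--+] → (-0.892811, -1.03718, 1.7848)–(-0.994893, -0.994893, 1.7848)  len=0.1105
  (v25,v28,v29) [+-+] → (-0.892811, -1.03718, 1.7848)–(0, -1.40704, 1.7848)  len=0.9664
  (v28,v32,v29) [--+] → (0.102082, -1.36476, 1.7848)–(0, -1.40704, 1.7848)  len=0.1105
  (v29,v32,v33) [+-+] → (0.102082, -1.36476, 1.7848)–(0.994893, -0.994893, 1.7848)  len=0.9664
  (v32,v3,v33) [--+] → (1.03718, -0.892811, 1.7848)–(0.994893, -0.994893, 1.7848)  len=0.1105
  (v33,v3,v4) [+-+] → (1.03718, -0.892811, 1.7848)–(1.40704, 0, 1.7848)  len=0.9664

Chained into 1 loop(s):
  loop 1: 16 segments, perimeter = 8.6151
Total perimeter = 8.615


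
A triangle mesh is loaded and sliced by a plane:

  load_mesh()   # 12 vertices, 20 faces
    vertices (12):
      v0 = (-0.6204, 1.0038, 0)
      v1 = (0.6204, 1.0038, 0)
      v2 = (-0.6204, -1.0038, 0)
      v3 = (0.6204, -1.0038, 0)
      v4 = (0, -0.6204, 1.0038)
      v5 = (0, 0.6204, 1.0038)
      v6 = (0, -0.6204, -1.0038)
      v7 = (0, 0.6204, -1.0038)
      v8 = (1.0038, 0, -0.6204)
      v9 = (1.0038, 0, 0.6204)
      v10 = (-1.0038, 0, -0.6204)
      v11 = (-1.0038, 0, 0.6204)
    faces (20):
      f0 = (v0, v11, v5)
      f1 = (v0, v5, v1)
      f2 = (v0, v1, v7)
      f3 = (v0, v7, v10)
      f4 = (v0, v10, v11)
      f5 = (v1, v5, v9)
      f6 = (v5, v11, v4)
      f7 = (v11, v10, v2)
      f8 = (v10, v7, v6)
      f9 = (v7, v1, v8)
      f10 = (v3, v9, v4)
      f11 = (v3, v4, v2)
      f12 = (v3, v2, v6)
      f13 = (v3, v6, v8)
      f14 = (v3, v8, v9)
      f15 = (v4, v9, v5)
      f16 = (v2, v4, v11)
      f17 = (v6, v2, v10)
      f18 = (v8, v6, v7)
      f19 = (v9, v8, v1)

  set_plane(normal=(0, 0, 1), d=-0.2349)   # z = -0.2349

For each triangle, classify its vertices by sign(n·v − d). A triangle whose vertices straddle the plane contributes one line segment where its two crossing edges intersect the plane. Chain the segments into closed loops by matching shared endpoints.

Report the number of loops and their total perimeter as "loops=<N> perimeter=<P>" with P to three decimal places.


loops=1 perimeter=6.214

Straddling triangles (10 of 20):
  (v0,v1,v7) [++-] → (0.47522, 0.91408, -0.2349)–(-0.47522, 0.91408, -0.2349)  len=0.9504
  (v0,v7,v10) [+--] → (-0.47522, 0.91408, -0.2349)–(-0.765565, 0.623735, -0.2349)  len=0.4106
  (v0,v10,v11) [+-+] → (-0.765565, 0.623735, -0.2349)–(-1.0038, 0, -0.2349)  len=0.6677
  (v11,v10,v2) [+-+] → (-1.0038, 0, -0.2349)–(-0.765565, -0.623735, -0.2349)  len=0.6677
  (v7,v1,v8) [-+-] → (0.47522, 0.91408, -0.2349)–(0.765565, 0.623735, -0.2349)  len=0.4106
  (v3,v2,v6) [++-] → (-0.47522, -0.91408, -0.2349)–(0.47522, -0.91408, -0.2349)  len=0.9504
  (v3,v6,v8) [+--] → (0.47522, -0.91408, -0.2349)–(0.765565, -0.623735, -0.2349)  len=0.4106
  (v3,v8,v9) [+-+] → (0.765565, -0.623735, -0.2349)–(1.0038, 0, -0.2349)  len=0.6677
  (v6,v2,v10) [-+-] → (-0.47522, -0.91408, -0.2349)–(-0.765565, -0.623735, -0.2349)  len=0.4106
  (v9,v8,v1) [+-+] → (1.0038, 0, -0.2349)–(0.765565, 0.623735, -0.2349)  len=0.6677

Chained into 1 loop(s):
  loop 1: 10 segments, perimeter = 6.2141
Total perimeter = 6.214


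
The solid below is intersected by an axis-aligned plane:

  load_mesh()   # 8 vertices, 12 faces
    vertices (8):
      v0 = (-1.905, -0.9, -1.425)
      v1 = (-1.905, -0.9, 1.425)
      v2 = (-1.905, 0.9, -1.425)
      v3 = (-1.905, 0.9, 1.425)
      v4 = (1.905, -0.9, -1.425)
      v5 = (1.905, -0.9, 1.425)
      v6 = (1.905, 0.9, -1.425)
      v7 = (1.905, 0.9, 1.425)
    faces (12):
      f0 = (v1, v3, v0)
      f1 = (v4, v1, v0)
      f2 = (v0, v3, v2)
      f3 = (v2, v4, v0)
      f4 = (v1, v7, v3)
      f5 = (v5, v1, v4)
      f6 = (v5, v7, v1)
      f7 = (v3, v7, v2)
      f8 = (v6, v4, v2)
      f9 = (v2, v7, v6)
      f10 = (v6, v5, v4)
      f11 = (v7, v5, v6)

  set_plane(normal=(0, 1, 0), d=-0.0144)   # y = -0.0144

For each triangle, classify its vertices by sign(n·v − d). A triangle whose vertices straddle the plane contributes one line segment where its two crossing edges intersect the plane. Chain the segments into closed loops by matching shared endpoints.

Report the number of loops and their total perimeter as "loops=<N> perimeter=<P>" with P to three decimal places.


Straddling triangles (8 of 12):
  (v1,v3,v0) [-+-] → (-1.905, -0.0144, 1.425)–(-1.905, -0.0144, -0.0228)  len=1.4478
  (v0,v3,v2) [-++] → (-1.905, -0.0144, -0.0228)–(-1.905, -0.0144, -1.425)  len=1.4022
  (v2,v4,v0) [+--] → (0.03048, -0.0144, -1.425)–(-1.905, -0.0144, -1.425)  len=1.9355
  (v1,v7,v3) [-++] → (-0.03048, -0.0144, 1.425)–(-1.905, -0.0144, 1.425)  len=1.8745
  (v5,v7,v1) [-+-] → (1.905, -0.0144, 1.425)–(-0.03048, -0.0144, 1.425)  len=1.9355
  (v6,v4,v2) [+-+] → (1.905, -0.0144, -1.425)–(0.03048, -0.0144, -1.425)  len=1.8745
  (v6,v5,v4) [+--] → (1.905, -0.0144, 0.0228)–(1.905, -0.0144, -1.425)  len=1.4478
  (v7,v5,v6) [+-+] → (1.905, -0.0144, 1.425)–(1.905, -0.0144, 0.0228)  len=1.4022

Chained into 1 loop(s):
  loop 1: 8 segments, perimeter = 13.3200
Total perimeter = 13.320

loops=1 perimeter=13.320


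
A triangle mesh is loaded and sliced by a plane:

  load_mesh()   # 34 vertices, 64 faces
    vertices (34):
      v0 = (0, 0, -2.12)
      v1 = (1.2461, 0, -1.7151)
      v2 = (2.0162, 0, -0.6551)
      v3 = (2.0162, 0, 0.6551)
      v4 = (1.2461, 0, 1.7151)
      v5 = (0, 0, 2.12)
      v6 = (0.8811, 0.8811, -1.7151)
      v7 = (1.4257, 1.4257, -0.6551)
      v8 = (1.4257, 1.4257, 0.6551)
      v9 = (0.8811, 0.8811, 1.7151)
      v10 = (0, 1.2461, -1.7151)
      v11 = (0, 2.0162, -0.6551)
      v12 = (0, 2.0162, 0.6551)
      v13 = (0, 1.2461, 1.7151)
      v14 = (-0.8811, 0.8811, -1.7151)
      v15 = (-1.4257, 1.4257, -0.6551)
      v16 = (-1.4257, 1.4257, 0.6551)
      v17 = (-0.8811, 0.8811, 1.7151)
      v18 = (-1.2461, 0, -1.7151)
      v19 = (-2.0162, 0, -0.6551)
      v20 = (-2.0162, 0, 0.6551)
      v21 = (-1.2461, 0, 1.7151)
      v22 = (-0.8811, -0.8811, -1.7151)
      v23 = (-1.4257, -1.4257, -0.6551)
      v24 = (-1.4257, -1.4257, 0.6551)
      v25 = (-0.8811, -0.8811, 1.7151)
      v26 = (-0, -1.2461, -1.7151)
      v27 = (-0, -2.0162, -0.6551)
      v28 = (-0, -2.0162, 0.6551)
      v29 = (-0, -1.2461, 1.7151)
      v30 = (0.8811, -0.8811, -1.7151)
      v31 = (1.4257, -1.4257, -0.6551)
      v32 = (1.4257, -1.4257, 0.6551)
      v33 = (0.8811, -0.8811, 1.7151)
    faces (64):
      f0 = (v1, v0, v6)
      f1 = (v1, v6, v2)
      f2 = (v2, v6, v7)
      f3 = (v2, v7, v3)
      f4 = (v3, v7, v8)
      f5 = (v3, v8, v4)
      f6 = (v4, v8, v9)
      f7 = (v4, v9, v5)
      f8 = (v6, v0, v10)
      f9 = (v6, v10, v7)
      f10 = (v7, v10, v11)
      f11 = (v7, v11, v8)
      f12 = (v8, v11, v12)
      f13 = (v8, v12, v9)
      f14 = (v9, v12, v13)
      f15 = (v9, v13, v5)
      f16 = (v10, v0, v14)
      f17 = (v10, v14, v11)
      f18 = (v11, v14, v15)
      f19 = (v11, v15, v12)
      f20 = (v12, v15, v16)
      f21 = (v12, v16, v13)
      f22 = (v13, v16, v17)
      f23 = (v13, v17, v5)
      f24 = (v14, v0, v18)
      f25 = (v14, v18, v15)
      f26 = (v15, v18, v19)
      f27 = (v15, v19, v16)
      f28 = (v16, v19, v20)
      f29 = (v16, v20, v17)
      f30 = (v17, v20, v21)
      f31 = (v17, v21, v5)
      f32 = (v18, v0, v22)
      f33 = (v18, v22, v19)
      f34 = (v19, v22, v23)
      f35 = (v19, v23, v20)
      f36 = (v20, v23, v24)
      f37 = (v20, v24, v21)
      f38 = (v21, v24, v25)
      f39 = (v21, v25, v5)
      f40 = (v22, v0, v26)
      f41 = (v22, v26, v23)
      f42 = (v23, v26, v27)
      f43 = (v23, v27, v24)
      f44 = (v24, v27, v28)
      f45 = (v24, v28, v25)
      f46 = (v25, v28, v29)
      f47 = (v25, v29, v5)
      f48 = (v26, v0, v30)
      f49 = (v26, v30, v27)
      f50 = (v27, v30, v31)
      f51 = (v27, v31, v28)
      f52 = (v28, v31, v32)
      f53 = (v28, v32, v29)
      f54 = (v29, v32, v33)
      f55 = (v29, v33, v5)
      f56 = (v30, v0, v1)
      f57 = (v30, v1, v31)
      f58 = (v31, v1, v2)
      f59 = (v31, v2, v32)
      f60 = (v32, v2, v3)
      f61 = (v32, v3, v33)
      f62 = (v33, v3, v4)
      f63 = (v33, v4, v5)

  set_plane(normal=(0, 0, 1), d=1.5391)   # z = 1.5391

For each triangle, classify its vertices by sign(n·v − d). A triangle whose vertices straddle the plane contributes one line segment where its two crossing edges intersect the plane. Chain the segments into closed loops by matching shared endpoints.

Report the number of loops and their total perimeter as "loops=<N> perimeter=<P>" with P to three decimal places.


Straddling triangles (16 of 64):
  (v3,v8,v4) [--+] → (1.27592, 0.23672, 1.5391)–(1.37397, 0, 1.5391)  len=0.2562
  (v4,v8,v9) [+-+] → (1.27592, 0.23672, 1.5391)–(0.971524, 0.971524, 1.5391)  len=0.7954
  (v8,v12,v9) [--+] → (0.734804, 1.06957, 1.5391)–(0.971524, 0.971524, 1.5391)  len=0.2562
  (v9,v12,v13) [+-+] → (0.734804, 1.06957, 1.5391)–(0, 1.37397, 1.5391)  len=0.7954
  (v12,v16,v13) [--+] → (-0.23672, 1.27592, 1.5391)–(0, 1.37397, 1.5391)  len=0.2562
  (v13,v16,v17) [+-+] → (-0.23672, 1.27592, 1.5391)–(-0.971524, 0.971524, 1.5391)  len=0.7954
  (v16,v20,v17) [--+] → (-1.06957, 0.734804, 1.5391)–(-0.971524, 0.971524, 1.5391)  len=0.2562
  (v17,v20,v21) [+-+] → (-1.06957, 0.734804, 1.5391)–(-1.37397, 0, 1.5391)  len=0.7954
  (v20,v24,v21) [--+] → (-1.27592, -0.23672, 1.5391)–(-1.37397, 0, 1.5391)  len=0.2562
  (v21,v24,v25) [+-+] → (-1.27592, -0.23672, 1.5391)–(-0.971524, -0.971524, 1.5391)  len=0.7954
  (v24,v28,v25) [--+] → (-0.734804, -1.06957, 1.5391)–(-0.971524, -0.971524, 1.5391)  len=0.2562
  (v25,v28,v29) [+-+] → (-0.734804, -1.06957, 1.5391)–(0, -1.37397, 1.5391)  len=0.7954
  (v28,v32,v29) [--+] → (0.23672, -1.27592, 1.5391)–(0, -1.37397, 1.5391)  len=0.2562
  (v29,v32,v33) [+-+] → (0.23672, -1.27592, 1.5391)–(0.971524, -0.971524, 1.5391)  len=0.7954
  (v32,v3,v33) [--+] → (1.06957, -0.734804, 1.5391)–(0.971524, -0.971524, 1.5391)  len=0.2562
  (v33,v3,v4) [+-+] → (1.06957, -0.734804, 1.5391)–(1.37397, 0, 1.5391)  len=0.7954

Chained into 1 loop(s):
  loop 1: 16 segments, perimeter = 8.4126
Total perimeter = 8.413

loops=1 perimeter=8.413


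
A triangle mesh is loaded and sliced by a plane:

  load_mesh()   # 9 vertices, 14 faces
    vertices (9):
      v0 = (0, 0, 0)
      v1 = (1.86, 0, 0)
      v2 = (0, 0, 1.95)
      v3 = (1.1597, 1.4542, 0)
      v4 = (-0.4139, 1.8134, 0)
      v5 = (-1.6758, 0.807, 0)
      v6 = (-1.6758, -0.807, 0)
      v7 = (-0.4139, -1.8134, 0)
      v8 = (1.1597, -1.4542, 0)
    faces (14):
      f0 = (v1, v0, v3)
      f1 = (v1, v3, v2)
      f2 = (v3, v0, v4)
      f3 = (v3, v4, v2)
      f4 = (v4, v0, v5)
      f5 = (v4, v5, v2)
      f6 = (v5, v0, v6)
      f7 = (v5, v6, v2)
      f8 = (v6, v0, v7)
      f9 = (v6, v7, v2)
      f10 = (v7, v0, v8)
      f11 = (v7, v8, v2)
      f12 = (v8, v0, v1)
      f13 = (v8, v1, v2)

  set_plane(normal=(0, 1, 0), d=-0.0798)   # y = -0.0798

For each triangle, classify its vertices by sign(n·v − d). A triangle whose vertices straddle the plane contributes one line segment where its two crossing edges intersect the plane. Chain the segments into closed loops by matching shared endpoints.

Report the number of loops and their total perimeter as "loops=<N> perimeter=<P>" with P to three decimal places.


Straddling triangles (8 of 14):
  (v5,v0,v6) [++-] → (-0.165711, -0.0798, 0)–(-1.6758, -0.0798, 0)  len=1.5101
  (v5,v6,v2) [+-+] → (-1.6758, -0.0798, 0)–(-0.165711, -0.0798, 1.75717)  len=2.3169
  (v6,v0,v7) [-+-] → (-0.165711, -0.0798, 0)–(-0.018214, -0.0798, 0)  len=0.1475
  (v6,v7,v2) [--+] → (-0.018214, -0.0798, 1.86419)–(-0.165711, -0.0798, 1.75717)  len=0.1822
  (v7,v0,v8) [-+-] → (-0.018214, -0.0798, 0)–(0.0636392, -0.0798, 0)  len=0.0819
  (v7,v8,v2) [--+] → (0.0636392, -0.0798, 1.84299)–(-0.018214, -0.0798, 1.86419)  len=0.0846
  (v8,v0,v1) [-++] → (0.0636392, -0.0798, 0)–(1.82157, -0.0798, 0)  len=1.7579
  (v8,v1,v2) [-++] → (1.82157, -0.0798, 0)–(0.0636392, -0.0798, 1.84299)  len=2.5469

Chained into 1 loop(s):
  loop 1: 8 segments, perimeter = 8.6280
Total perimeter = 8.628

loops=1 perimeter=8.628


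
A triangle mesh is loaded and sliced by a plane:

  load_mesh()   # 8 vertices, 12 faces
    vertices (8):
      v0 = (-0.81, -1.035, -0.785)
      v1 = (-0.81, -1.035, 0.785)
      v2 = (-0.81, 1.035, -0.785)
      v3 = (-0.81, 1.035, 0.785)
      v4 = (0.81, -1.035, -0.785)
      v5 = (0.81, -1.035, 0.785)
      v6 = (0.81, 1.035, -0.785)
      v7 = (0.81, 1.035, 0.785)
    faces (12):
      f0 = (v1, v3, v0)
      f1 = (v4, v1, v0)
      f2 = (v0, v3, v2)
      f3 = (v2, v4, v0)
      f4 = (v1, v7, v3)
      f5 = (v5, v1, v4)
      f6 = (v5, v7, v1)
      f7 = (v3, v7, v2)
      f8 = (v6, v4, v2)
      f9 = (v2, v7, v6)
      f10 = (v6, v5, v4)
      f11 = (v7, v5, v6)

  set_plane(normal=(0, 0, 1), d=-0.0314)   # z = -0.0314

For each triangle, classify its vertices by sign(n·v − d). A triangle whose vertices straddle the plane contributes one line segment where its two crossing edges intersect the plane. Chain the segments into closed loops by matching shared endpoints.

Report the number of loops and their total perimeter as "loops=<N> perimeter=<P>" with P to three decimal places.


Straddling triangles (8 of 12):
  (v1,v3,v0) [++-] → (-0.81, -0.0414, -0.0314)–(-0.81, -1.035, -0.0314)  len=0.9936
  (v4,v1,v0) [-+-] → (0.0324, -1.035, -0.0314)–(-0.81, -1.035, -0.0314)  len=0.8424
  (v0,v3,v2) [-+-] → (-0.81, -0.0414, -0.0314)–(-0.81, 1.035, -0.0314)  len=1.0764
  (v5,v1,v4) [++-] → (0.0324, -1.035, -0.0314)–(0.81, -1.035, -0.0314)  len=0.7776
  (v3,v7,v2) [++-] → (-0.0324, 1.035, -0.0314)–(-0.81, 1.035, -0.0314)  len=0.7776
  (v2,v7,v6) [-+-] → (-0.0324, 1.035, -0.0314)–(0.81, 1.035, -0.0314)  len=0.8424
  (v6,v5,v4) [-+-] → (0.81, 0.0414, -0.0314)–(0.81, -1.035, -0.0314)  len=1.0764
  (v7,v5,v6) [++-] → (0.81, 0.0414, -0.0314)–(0.81, 1.035, -0.0314)  len=0.9936

Chained into 1 loop(s):
  loop 1: 8 segments, perimeter = 7.3800
Total perimeter = 7.380

loops=1 perimeter=7.380


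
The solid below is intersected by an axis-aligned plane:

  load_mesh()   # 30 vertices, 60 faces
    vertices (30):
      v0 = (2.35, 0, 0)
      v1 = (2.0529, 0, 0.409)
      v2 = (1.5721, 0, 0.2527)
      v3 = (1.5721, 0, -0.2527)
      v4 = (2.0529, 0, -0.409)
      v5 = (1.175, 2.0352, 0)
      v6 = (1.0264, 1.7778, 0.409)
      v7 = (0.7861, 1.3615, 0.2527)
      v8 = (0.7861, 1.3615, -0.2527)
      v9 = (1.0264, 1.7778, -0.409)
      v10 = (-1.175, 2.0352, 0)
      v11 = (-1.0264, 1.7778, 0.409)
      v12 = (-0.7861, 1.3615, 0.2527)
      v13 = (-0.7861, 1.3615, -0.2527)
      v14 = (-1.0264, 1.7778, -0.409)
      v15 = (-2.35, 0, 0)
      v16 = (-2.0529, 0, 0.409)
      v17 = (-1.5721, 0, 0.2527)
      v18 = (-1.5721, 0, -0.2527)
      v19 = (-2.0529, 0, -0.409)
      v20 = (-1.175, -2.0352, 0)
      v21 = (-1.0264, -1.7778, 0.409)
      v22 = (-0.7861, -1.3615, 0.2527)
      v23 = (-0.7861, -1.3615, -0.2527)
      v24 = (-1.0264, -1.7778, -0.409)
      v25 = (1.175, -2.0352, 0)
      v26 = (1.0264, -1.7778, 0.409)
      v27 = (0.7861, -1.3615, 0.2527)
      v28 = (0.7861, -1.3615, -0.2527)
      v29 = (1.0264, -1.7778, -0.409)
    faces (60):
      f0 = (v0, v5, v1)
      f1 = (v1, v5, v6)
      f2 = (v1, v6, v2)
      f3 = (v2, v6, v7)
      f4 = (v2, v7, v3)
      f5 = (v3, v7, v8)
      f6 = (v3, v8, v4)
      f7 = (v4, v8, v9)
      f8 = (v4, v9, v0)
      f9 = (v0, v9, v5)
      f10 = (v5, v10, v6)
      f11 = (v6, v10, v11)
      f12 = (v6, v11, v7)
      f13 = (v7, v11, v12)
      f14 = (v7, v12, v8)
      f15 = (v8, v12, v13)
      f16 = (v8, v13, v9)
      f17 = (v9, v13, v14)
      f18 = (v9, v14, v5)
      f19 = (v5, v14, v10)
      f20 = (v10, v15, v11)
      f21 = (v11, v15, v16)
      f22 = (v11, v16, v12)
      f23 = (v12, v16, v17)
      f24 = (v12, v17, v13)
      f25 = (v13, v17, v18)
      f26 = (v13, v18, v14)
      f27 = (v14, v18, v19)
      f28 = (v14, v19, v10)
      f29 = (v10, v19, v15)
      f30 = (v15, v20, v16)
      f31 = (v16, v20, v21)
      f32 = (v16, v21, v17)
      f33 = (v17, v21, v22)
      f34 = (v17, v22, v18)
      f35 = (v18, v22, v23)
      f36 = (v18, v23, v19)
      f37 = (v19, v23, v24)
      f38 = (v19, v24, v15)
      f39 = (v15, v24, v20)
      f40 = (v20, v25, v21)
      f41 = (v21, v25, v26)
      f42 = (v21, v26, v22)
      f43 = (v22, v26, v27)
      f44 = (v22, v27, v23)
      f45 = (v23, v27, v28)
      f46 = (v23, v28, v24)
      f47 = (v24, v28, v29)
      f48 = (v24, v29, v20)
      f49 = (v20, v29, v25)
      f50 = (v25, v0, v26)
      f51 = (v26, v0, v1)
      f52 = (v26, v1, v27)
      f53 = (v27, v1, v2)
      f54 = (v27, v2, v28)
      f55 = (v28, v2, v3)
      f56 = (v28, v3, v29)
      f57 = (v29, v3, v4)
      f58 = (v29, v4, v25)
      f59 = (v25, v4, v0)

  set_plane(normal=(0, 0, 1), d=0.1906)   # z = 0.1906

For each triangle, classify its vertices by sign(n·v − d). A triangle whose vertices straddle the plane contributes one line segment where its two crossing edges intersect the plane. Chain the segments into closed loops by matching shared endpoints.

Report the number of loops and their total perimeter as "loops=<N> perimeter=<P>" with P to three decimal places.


loops=2 perimeter=22.702

Straddling triangles (24 of 60):
  (v0,v5,v1) [--+] → (1.58411, 1.08677, 0.1906)–(2.21155, 0, 0.1906)  len=1.2549
  (v1,v5,v6) [+-+] → (1.58411, 1.08677, 0.1906)–(1.10575, 1.91525, 0.1906)  len=0.9567
  (v2,v7,v3) [++-] → (0.882678, 1.19421, 0.1906)–(1.5721, 0, 0.1906)  len=1.3789
  (v3,v7,v8) [-+-] → (0.882678, 1.19421, 0.1906)–(0.7861, 1.3615, 0.1906)  len=0.1932
  (v5,v10,v6) [--+] → (-0.149115, 1.91525, 0.1906)–(1.10575, 1.91525, 0.1906)  len=1.2549
  (v6,v10,v11) [+-+] → (-0.149115, 1.91525, 0.1906)–(-1.10575, 1.91525, 0.1906)  len=0.9566
  (v7,v12,v8) [++-] → (-0.592919, 1.3615, 0.1906)–(0.7861, 1.3615, 0.1906)  len=1.3790
  (v8,v12,v13) [-+-] → (-0.592919, 1.3615, 0.1906)–(-0.7861, 1.3615, 0.1906)  len=0.1932
  (v10,v15,v11) [--+] → (-1.73318, 0.828481, 0.1906)–(-1.10575, 1.91525, 0.1906)  len=1.2549
  (v11,v15,v16) [+-+] → (-1.73318, 0.828481, 0.1906)–(-2.21155, 0, 0.1906)  len=0.9567
  (v12,v17,v13) [++-] → (-1.47552, 0.167292, 0.1906)–(-0.7861, 1.3615, 0.1906)  len=1.3789
  (v13,v17,v18) [-+-] → (-1.47552, 0.167292, 0.1906)–(-1.5721, 0, 0.1906)  len=0.1932
  (v15,v20,v16) [--+] → (-1.58411, -1.08677, 0.1906)–(-2.21155, 0, 0.1906)  len=1.2549
  (v16,v20,v21) [+-+] → (-1.58411, -1.08677, 0.1906)–(-1.10575, -1.91525, 0.1906)  len=0.9567
  (v17,v22,v18) [++-] → (-0.882678, -1.19421, 0.1906)–(-1.5721, 0, 0.1906)  len=1.3789
  (v18,v22,v23) [-+-] → (-0.882678, -1.19421, 0.1906)–(-0.7861, -1.3615, 0.1906)  len=0.1932
  (v20,v25,v21) [--+] → (0.149115, -1.91525, 0.1906)–(-1.10575, -1.91525, 0.1906)  len=1.2549
  (v21,v25,v26) [+-+] → (0.149115, -1.91525, 0.1906)–(1.10575, -1.91525, 0.1906)  len=0.9566
  (v22,v27,v23) [++-] → (0.592919, -1.3615, 0.1906)–(-0.7861, -1.3615, 0.1906)  len=1.3790
  (v23,v27,v28) [-+-] → (0.592919, -1.3615, 0.1906)–(0.7861, -1.3615, 0.1906)  len=0.1932
  (v25,v0,v26) [--+] → (1.73318, -0.828481, 0.1906)–(1.10575, -1.91525, 0.1906)  len=1.2549
  (v26,v0,v1) [+-+] → (1.73318, -0.828481, 0.1906)–(2.21155, 0, 0.1906)  len=0.9567
  (v27,v2,v28) [++-] → (1.47552, -0.167292, 0.1906)–(0.7861, -1.3615, 0.1906)  len=1.3789
  (v28,v2,v3) [-+-] → (1.47552, -0.167292, 0.1906)–(1.5721, 0, 0.1906)  len=0.1932

Chained into 2 loop(s):
  loop 1: 12 segments, perimeter = 13.2692
  loop 2: 12 segments, perimeter = 9.4328
Total perimeter = 22.702


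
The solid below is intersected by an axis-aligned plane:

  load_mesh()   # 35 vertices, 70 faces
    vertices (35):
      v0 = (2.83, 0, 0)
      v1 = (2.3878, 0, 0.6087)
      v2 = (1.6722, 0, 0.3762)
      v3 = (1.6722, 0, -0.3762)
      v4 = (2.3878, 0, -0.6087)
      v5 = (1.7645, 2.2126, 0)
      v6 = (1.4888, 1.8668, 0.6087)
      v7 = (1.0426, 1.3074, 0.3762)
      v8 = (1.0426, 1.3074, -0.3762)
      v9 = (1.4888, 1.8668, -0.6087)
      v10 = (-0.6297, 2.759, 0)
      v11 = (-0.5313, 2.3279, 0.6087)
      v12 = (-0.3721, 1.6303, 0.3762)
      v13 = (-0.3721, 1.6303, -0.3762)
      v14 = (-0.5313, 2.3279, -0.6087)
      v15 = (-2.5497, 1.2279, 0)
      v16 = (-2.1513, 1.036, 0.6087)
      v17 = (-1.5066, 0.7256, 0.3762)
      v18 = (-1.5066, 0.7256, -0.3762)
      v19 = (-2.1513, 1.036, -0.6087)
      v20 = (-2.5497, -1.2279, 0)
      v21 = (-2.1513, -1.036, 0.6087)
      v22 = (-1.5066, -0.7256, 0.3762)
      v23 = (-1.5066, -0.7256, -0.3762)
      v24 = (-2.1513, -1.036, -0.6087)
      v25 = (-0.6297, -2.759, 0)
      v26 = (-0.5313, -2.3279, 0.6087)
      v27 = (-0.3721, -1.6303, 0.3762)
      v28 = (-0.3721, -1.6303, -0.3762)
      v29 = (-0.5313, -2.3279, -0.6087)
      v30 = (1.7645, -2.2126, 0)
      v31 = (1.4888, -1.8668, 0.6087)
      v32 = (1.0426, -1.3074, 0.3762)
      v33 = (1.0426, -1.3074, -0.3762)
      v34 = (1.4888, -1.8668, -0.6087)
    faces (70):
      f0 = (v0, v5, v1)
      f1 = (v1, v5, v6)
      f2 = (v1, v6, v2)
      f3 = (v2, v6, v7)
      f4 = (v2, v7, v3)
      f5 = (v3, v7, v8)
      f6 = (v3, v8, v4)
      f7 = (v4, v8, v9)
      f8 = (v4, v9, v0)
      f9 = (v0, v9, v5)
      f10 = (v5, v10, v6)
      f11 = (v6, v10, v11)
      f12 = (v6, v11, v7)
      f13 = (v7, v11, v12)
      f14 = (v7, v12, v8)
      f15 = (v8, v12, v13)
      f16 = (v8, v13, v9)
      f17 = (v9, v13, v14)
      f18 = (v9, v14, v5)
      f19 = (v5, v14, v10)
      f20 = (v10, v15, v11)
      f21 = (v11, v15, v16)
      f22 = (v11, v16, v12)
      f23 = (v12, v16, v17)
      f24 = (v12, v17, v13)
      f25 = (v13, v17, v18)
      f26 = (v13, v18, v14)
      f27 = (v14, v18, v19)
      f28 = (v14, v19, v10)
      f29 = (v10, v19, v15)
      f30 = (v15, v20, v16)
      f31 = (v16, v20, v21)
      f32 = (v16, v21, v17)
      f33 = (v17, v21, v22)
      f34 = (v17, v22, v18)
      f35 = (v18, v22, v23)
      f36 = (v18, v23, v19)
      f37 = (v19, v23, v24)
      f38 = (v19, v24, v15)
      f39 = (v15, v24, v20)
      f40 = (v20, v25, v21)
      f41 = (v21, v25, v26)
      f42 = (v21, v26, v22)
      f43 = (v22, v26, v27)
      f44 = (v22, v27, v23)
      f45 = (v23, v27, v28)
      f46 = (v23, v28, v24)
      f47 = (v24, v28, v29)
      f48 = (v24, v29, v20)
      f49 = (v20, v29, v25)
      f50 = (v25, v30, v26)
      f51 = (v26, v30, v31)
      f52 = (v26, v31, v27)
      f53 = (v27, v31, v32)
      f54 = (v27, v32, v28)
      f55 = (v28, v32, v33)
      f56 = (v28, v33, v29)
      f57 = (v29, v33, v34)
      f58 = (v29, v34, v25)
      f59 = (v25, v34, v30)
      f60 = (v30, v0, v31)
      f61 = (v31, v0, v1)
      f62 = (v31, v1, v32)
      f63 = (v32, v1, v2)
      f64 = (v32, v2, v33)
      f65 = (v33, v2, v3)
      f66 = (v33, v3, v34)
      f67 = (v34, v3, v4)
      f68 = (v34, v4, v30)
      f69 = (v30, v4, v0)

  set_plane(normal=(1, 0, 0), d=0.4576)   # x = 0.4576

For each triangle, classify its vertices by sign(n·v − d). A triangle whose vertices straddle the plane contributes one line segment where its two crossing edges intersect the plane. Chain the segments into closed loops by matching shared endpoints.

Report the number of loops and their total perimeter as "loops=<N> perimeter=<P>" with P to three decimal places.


loops=2 perimeter=7.241

Straddling triangles (20 of 70):
  (v5,v10,v6) [+-+] → (0.4576, 2.51086, 0)–(0.4576, 2.30109, 0.312409)  len=0.3763
  (v6,v10,v11) [+--] → (0.4576, 2.30109, 0.312409)–(0.4576, 2.10218, 0.6087)  len=0.3569
  (v6,v11,v7) [+-+] → (0.4576, 2.10218, 0.6087)–(0.4576, 1.68671, 0.462617)  len=0.4404
  (v7,v11,v12) [+--] → (0.4576, 1.68671, 0.462617)–(0.4576, 1.44092, 0.3762)  len=0.2605
  (v7,v12,v8) [+-+] → (0.4576, 1.44092, 0.3762)–(0.4576, 1.44092, -0.0650711)  len=0.4413
  (v8,v12,v13) [+--] → (0.4576, 1.44092, -0.0650711)–(0.4576, 1.44092, -0.3762)  len=0.3111
  (v8,v13,v9) [+-+] → (0.4576, 1.44092, -0.3762)–(0.4576, 1.73575, -0.479862)  len=0.3125
  (v9,v13,v14) [+--] → (0.4576, 1.73575, -0.479862)–(0.4576, 2.10218, -0.6087)  len=0.3884
  (v9,v14,v5) [+-+] → (0.4576, 2.10218, -0.6087)–(0.4576, 2.27824, -0.346507)  len=0.3158
  (v5,v14,v10) [+--] → (0.4576, 2.27824, -0.346507)–(0.4576, 2.51086, 0)  len=0.4173
  (v25,v30,v26) [-+-] → (0.4576, -2.51086, 0)–(0.4576, -2.27824, 0.346507)  len=0.4173
  (v26,v30,v31) [-++] → (0.4576, -2.27824, 0.346507)–(0.4576, -2.10218, 0.6087)  len=0.3158
  (v26,v31,v27) [-+-] → (0.4576, -2.10218, 0.6087)–(0.4576, -1.73575, 0.479862)  len=0.3884
  (v27,v31,v32) [-++] → (0.4576, -1.73575, 0.479862)–(0.4576, -1.44092, 0.3762)  len=0.3125
  (v27,v32,v28) [-+-] → (0.4576, -1.44092, 0.3762)–(0.4576, -1.44092, 0.0650711)  len=0.3111
  (v28,v32,v33) [-++] → (0.4576, -1.44092, 0.0650711)–(0.4576, -1.44092, -0.3762)  len=0.4413
  (v28,v33,v29) [-+-] → (0.4576, -1.44092, -0.3762)–(0.4576, -1.68671, -0.462617)  len=0.2605
  (v29,v33,v34) [-++] → (0.4576, -1.68671, -0.462617)–(0.4576, -2.10218, -0.6087)  len=0.4404
  (v29,v34,v25) [-+-] → (0.4576, -2.10218, -0.6087)–(0.4576, -2.30109, -0.312409)  len=0.3569
  (v25,v34,v30) [-++] → (0.4576, -2.30109, -0.312409)–(0.4576, -2.51086, 0)  len=0.3763

Chained into 2 loop(s):
  loop 1: 10 segments, perimeter = 3.6206
  loop 2: 10 segments, perimeter = 3.6206
Total perimeter = 7.241
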